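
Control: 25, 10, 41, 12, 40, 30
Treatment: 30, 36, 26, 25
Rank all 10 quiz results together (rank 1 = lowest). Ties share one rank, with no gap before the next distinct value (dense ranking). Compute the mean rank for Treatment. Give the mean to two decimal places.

Sorted (ascending): 10, 12, 25, 25, 26, 30, 30, 36, 40, 41
The 2 values of 25 share dense rank 3.
The 2 values of 30 share dense rank 5.
Remaining distinct values take the next consecutive integers.
Treatment values → pooled ranks: 30→5, 36→6, 26→4, 25→3
Mean rank = (5 + 6 + 4 + 3) / 4 = 4.50

4.50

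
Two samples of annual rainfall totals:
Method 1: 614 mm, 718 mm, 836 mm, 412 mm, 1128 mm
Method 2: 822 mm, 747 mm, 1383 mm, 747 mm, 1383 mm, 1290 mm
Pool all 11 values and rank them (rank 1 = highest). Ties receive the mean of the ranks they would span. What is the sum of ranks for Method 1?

39

Sorted (descending): 1383, 1383, 1290, 1128, 836, 822, 747, 747, 718, 614, 412
The 2 values of 1383 occupy positions 1–2 → average rank (1+2)/2 = 1.5.
The 2 values of 747 occupy positions 7–8 → average rank (7+8)/2 = 7.5.
Method 1 values → pooled ranks: 614→10, 718→9, 836→5, 412→11, 1128→4
Rank sum = 10 + 9 + 5 + 11 + 4 = 39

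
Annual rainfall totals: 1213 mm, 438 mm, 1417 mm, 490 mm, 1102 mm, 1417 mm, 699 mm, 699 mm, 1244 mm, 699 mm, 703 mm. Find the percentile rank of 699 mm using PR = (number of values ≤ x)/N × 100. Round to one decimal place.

N = 11.
Strictly below 699: 2. Equal to 699: 3.
PR = 5/11 × 100 = 45.5

45.5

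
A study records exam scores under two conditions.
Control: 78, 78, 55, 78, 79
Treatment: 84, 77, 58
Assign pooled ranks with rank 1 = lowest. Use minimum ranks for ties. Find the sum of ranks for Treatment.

Sorted (ascending): 55, 58, 77, 78, 78, 78, 79, 84
The 3 values of 78 occupy positions 4–6 → each gets rank 4.
Treatment values → pooled ranks: 84→8, 77→3, 58→2
Rank sum = 8 + 3 + 2 = 13

13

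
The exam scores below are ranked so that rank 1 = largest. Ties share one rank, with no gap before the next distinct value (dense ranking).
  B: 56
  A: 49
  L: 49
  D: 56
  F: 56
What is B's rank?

Sorted (descending): 56, 56, 56, 49, 49
The 3 values of 56 share dense rank 1.
The 2 values of 49 share dense rank 2.
B has value 56 → rank 1.

1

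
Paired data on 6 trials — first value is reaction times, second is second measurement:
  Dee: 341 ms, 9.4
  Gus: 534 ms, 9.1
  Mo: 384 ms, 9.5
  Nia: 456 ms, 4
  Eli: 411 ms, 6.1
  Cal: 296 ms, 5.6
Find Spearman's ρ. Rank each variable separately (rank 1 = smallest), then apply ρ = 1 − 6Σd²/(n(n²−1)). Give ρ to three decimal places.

-0.143

Ranks of variable 1: 2, 6, 3, 5, 4, 1
Ranks of variable 2: 5, 4, 6, 1, 3, 2
d = r₁ − r₂: -3, 2, -3, 4, 1, -1
d²: 9, 4, 9, 16, 1, 1; Σd² = 40
ρ = 1 − 6·40/(6·35) = 1 − 240/210 = -0.143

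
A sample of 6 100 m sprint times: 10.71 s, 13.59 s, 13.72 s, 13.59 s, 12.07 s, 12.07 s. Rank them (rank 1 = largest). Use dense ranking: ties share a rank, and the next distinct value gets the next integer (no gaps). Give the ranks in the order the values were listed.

4, 2, 1, 2, 3, 3

Sorted (descending): 13.72, 13.59, 13.59, 12.07, 12.07, 10.71
The 2 values of 13.59 share dense rank 2.
The 2 values of 12.07 share dense rank 3.
Remaining distinct values take the next consecutive integers.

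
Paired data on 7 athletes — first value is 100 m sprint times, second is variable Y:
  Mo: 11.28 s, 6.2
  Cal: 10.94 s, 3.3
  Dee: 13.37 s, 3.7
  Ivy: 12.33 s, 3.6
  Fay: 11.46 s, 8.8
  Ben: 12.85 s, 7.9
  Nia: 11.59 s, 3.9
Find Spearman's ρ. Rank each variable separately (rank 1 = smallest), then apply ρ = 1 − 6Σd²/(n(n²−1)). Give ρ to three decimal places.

Ranks of variable 1: 2, 1, 7, 5, 3, 6, 4
Ranks of variable 2: 5, 1, 3, 2, 7, 6, 4
d = r₁ − r₂: -3, 0, 4, 3, -4, 0, 0
d²: 9, 0, 16, 9, 16, 0, 0; Σd² = 50
ρ = 1 − 6·50/(7·48) = 1 − 300/336 = 0.107

0.107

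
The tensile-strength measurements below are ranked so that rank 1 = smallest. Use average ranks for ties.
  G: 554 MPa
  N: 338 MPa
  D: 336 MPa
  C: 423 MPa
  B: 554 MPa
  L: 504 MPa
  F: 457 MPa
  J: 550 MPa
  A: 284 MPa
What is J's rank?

7

Sorted (ascending): 284, 336, 338, 423, 457, 504, 550, 554, 554
The 2 values of 554 occupy positions 8–9 → average rank (8+9)/2 = 8.5.
J has value 550 MPa → rank 7.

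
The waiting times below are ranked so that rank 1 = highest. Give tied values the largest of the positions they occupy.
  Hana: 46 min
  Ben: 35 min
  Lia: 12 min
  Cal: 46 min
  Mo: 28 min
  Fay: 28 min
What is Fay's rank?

Sorted (descending): 46, 46, 35, 28, 28, 12
The 2 values of 46 occupy positions 1–2 → each gets rank 2.
The 2 values of 28 occupy positions 4–5 → each gets rank 5.
Fay has value 28 min → rank 5.

5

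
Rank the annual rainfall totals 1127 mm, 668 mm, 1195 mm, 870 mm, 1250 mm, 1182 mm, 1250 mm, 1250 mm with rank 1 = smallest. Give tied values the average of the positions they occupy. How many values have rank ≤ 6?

5

Sorted (ascending): 668, 870, 1127, 1182, 1195, 1250, 1250, 1250
The 3 values of 1250 occupy positions 6–8 → average rank 7.
Ranks ≤ 6: {1, 2, 3, 4, 5} → 5 values.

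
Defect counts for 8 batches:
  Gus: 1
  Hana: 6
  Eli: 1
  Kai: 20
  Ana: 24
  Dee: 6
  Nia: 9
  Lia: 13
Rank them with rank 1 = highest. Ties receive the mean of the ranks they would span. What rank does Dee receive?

5.5

Sorted (descending): 24, 20, 13, 9, 6, 6, 1, 1
The 2 values of 6 occupy positions 5–6 → average rank (5+6)/2 = 5.5.
The 2 values of 1 occupy positions 7–8 → average rank (7+8)/2 = 7.5.
Dee has value 6 → rank 5.5.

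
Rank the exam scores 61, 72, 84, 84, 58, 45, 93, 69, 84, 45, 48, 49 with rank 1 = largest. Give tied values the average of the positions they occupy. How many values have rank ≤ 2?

Sorted (descending): 93, 84, 84, 84, 72, 69, 61, 58, 49, 48, 45, 45
The 3 values of 84 occupy positions 2–4 → average rank 3.
The 2 values of 45 occupy positions 11–12 → average rank (11+12)/2 = 11.5.
Ranks ≤ 2: {1} → 1 value.

1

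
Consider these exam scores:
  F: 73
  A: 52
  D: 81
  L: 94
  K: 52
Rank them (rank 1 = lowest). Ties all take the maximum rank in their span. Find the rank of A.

Sorted (ascending): 52, 52, 73, 81, 94
The 2 values of 52 occupy positions 1–2 → each gets rank 2.
A has value 52 → rank 2.

2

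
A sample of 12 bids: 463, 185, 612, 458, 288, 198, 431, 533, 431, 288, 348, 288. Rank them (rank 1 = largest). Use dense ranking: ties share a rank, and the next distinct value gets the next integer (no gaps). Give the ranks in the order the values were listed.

3, 9, 1, 4, 7, 8, 5, 2, 5, 7, 6, 7

Sorted (descending): 612, 533, 463, 458, 431, 431, 348, 288, 288, 288, 198, 185
The 2 values of 431 share dense rank 5.
The 3 values of 288 share dense rank 7.
Remaining distinct values take the next consecutive integers.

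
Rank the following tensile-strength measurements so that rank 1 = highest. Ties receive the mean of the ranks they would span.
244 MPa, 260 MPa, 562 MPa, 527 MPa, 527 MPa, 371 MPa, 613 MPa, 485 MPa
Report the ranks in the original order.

Sorted (descending): 613, 562, 527, 527, 485, 371, 260, 244
The 2 values of 527 occupy positions 3–4 → average rank (3+4)/2 = 3.5.

8, 7, 2, 3.5, 3.5, 6, 1, 5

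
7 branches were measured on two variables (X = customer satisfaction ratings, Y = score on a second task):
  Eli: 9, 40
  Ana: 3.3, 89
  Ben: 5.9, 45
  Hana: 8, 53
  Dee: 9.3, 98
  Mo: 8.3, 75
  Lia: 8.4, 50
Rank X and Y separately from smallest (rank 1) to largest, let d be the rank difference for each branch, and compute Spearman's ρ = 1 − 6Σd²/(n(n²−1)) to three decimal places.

0.000

Ranks of variable 1: 6, 1, 2, 3, 7, 4, 5
Ranks of variable 2: 1, 6, 2, 4, 7, 5, 3
d = r₁ − r₂: 5, -5, 0, -1, 0, -1, 2
d²: 25, 25, 0, 1, 0, 1, 4; Σd² = 56
ρ = 1 − 6·56/(7·48) = 1 − 336/336 = 0.000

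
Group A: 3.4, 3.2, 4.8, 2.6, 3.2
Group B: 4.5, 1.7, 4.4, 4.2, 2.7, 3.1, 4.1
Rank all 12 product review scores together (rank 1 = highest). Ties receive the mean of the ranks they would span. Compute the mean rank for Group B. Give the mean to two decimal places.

6.43

Sorted (descending): 4.8, 4.5, 4.4, 4.2, 4.1, 3.4, 3.2, 3.2, 3.1, 2.7, 2.6, 1.7
The 2 values of 3.2 occupy positions 7–8 → average rank (7+8)/2 = 7.5.
Group B values → pooled ranks: 4.5→2, 1.7→12, 4.4→3, 4.2→4, 2.7→10, 3.1→9, 4.1→5
Mean rank = (2 + 12 + 3 + 4 + 10 + 9 + 5) / 7 = 6.43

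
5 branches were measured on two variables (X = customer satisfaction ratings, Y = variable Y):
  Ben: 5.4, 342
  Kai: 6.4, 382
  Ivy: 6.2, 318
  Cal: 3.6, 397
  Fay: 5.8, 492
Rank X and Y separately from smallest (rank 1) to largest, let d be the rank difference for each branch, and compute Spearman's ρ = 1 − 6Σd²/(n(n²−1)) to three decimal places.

-0.300

Ranks of variable 1: 2, 5, 4, 1, 3
Ranks of variable 2: 2, 3, 1, 4, 5
d = r₁ − r₂: 0, 2, 3, -3, -2
d²: 0, 4, 9, 9, 4; Σd² = 26
ρ = 1 − 6·26/(5·24) = 1 − 156/120 = -0.300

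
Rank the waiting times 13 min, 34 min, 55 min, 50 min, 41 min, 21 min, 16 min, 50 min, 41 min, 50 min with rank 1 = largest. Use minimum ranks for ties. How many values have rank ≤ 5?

6

Sorted (descending): 55, 50, 50, 50, 41, 41, 34, 21, 16, 13
The 3 values of 50 occupy positions 2–4 → each gets rank 2.
The 2 values of 41 occupy positions 5–6 → each gets rank 5.
Ranks ≤ 5: {1, 2, 2, 2, 5, 5} → 6 values.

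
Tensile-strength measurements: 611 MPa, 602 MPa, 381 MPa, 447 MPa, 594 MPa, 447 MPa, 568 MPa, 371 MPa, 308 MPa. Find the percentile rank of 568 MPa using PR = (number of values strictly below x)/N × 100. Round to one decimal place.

N = 9.
Strictly below 568: 5. Equal to 568: 1.
PR = 5/9 × 100 = 55.6

55.6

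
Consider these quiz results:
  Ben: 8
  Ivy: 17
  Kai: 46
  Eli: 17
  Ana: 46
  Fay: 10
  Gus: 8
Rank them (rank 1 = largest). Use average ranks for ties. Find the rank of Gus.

Sorted (descending): 46, 46, 17, 17, 10, 8, 8
The 2 values of 46 occupy positions 1–2 → average rank (1+2)/2 = 1.5.
The 2 values of 17 occupy positions 3–4 → average rank (3+4)/2 = 3.5.
The 2 values of 8 occupy positions 6–7 → average rank (6+7)/2 = 6.5.
Gus has value 8 → rank 6.5.

6.5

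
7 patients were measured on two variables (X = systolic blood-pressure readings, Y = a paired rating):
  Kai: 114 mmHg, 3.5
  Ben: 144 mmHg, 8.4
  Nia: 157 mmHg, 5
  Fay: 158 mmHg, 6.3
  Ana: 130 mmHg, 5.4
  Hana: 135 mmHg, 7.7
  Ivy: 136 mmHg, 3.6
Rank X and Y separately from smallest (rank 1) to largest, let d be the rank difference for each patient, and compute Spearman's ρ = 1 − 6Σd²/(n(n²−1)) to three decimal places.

0.393

Ranks of variable 1: 1, 5, 6, 7, 2, 3, 4
Ranks of variable 2: 1, 7, 3, 5, 4, 6, 2
d = r₁ − r₂: 0, -2, 3, 2, -2, -3, 2
d²: 0, 4, 9, 4, 4, 9, 4; Σd² = 34
ρ = 1 − 6·34/(7·48) = 1 − 204/336 = 0.393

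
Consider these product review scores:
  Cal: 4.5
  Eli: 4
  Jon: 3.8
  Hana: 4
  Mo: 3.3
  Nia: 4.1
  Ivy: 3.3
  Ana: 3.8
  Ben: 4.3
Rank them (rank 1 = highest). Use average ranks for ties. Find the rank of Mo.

8.5

Sorted (descending): 4.5, 4.3, 4.1, 4, 4, 3.8, 3.8, 3.3, 3.3
The 2 values of 4 occupy positions 4–5 → average rank (4+5)/2 = 4.5.
The 2 values of 3.8 occupy positions 6–7 → average rank (6+7)/2 = 6.5.
The 2 values of 3.3 occupy positions 8–9 → average rank (8+9)/2 = 8.5.
Mo has value 3.3 → rank 8.5.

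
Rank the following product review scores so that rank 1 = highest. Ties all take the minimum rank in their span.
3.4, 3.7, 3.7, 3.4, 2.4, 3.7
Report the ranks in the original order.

4, 1, 1, 4, 6, 1

Sorted (descending): 3.7, 3.7, 3.7, 3.4, 3.4, 2.4
The 3 values of 3.7 occupy positions 1–3 → each gets rank 1.
The 2 values of 3.4 occupy positions 4–5 → each gets rank 4.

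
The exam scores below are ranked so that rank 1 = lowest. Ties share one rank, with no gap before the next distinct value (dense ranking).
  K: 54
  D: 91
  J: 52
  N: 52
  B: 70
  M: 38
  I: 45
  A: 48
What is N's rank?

Sorted (ascending): 38, 45, 48, 52, 52, 54, 70, 91
The 2 values of 52 share dense rank 4.
Remaining distinct values take the next consecutive integers.
N has value 52 → rank 4.

4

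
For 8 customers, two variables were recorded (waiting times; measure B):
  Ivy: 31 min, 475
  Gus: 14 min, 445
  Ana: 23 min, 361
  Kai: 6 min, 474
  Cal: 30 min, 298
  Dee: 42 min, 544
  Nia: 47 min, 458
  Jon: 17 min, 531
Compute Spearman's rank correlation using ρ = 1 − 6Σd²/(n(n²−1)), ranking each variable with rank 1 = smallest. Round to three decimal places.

Ranks of variable 1: 6, 2, 4, 1, 5, 7, 8, 3
Ranks of variable 2: 6, 3, 2, 5, 1, 8, 4, 7
d = r₁ − r₂: 0, -1, 2, -4, 4, -1, 4, -4
d²: 0, 1, 4, 16, 16, 1, 16, 16; Σd² = 70
ρ = 1 − 6·70/(8·63) = 1 − 420/504 = 0.167

0.167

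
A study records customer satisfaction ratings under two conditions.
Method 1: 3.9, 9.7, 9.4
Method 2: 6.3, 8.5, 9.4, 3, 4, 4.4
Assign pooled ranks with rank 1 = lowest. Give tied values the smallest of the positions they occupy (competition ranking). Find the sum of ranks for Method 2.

26

Sorted (ascending): 3, 3.9, 4, 4.4, 6.3, 8.5, 9.4, 9.4, 9.7
The 2 values of 9.4 occupy positions 7–8 → each gets rank 7.
Method 2 values → pooled ranks: 6.3→5, 8.5→6, 9.4→7, 3→1, 4→3, 4.4→4
Rank sum = 5 + 6 + 7 + 1 + 3 + 4 = 26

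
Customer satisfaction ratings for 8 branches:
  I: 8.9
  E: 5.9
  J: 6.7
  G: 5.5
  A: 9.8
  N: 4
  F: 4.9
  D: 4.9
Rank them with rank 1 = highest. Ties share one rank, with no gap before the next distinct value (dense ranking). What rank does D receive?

6

Sorted (descending): 9.8, 8.9, 6.7, 5.9, 5.5, 4.9, 4.9, 4
The 2 values of 4.9 share dense rank 6.
Remaining distinct values take the next consecutive integers.
D has value 4.9 → rank 6.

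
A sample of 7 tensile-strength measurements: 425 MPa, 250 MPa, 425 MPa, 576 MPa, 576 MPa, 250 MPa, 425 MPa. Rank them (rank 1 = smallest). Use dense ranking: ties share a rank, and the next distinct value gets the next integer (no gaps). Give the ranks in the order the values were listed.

2, 1, 2, 3, 3, 1, 2

Sorted (ascending): 250, 250, 425, 425, 425, 576, 576
The 2 values of 250 share dense rank 1.
The 3 values of 425 share dense rank 2.
The 2 values of 576 share dense rank 3.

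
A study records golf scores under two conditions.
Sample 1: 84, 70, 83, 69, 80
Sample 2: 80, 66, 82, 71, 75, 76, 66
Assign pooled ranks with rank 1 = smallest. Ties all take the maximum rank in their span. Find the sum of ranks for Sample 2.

41

Sorted (ascending): 66, 66, 69, 70, 71, 75, 76, 80, 80, 82, 83, 84
The 2 values of 66 occupy positions 1–2 → each gets rank 2.
The 2 values of 80 occupy positions 8–9 → each gets rank 9.
Sample 2 values → pooled ranks: 80→9, 66→2, 82→10, 71→5, 75→6, 76→7, 66→2
Rank sum = 9 + 2 + 10 + 5 + 6 + 7 + 2 = 41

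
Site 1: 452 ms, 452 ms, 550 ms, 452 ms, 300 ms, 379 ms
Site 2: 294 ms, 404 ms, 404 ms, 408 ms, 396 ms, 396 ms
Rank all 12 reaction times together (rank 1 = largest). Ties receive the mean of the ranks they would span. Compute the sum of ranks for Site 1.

Sorted (descending): 550, 452, 452, 452, 408, 404, 404, 396, 396, 379, 300, 294
The 3 values of 452 occupy positions 2–4 → average rank 3.
The 2 values of 404 occupy positions 6–7 → average rank (6+7)/2 = 6.5.
The 2 values of 396 occupy positions 8–9 → average rank (8+9)/2 = 8.5.
Site 1 values → pooled ranks: 452→3, 452→3, 550→1, 452→3, 300→11, 379→10
Rank sum = 3 + 3 + 1 + 3 + 11 + 10 = 31

31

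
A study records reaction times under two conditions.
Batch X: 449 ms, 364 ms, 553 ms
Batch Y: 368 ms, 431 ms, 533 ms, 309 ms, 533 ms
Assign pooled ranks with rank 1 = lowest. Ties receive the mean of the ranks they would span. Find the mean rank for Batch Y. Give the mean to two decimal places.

Sorted (ascending): 309, 364, 368, 431, 449, 533, 533, 553
The 2 values of 533 occupy positions 6–7 → average rank (6+7)/2 = 6.5.
Batch Y values → pooled ranks: 368→3, 431→4, 533→6.5, 309→1, 533→6.5
Mean rank = (3 + 4 + 6.5 + 1 + 6.5) / 5 = 4.20

4.20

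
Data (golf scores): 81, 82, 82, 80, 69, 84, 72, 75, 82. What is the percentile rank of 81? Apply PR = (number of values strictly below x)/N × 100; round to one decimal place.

44.4

N = 9.
Strictly below 81: 4. Equal to 81: 1.
PR = 4/9 × 100 = 44.4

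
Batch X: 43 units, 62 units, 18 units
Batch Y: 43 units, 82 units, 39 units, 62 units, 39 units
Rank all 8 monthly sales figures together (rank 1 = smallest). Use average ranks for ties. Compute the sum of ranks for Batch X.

12

Sorted (ascending): 18, 39, 39, 43, 43, 62, 62, 82
The 2 values of 39 occupy positions 2–3 → average rank (2+3)/2 = 2.5.
The 2 values of 43 occupy positions 4–5 → average rank (4+5)/2 = 4.5.
The 2 values of 62 occupy positions 6–7 → average rank (6+7)/2 = 6.5.
Batch X values → pooled ranks: 43→4.5, 62→6.5, 18→1
Rank sum = 4.5 + 6.5 + 1 = 12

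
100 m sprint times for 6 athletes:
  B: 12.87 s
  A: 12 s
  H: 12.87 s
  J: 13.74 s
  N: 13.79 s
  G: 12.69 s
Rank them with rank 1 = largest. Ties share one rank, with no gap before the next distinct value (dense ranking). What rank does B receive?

3

Sorted (descending): 13.79, 13.74, 12.87, 12.87, 12.69, 12
The 2 values of 12.87 share dense rank 3.
Remaining distinct values take the next consecutive integers.
B has value 12.87 s → rank 3.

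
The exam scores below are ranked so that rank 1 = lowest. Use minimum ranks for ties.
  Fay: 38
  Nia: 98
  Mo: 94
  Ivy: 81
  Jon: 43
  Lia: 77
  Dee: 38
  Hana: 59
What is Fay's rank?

1

Sorted (ascending): 38, 38, 43, 59, 77, 81, 94, 98
The 2 values of 38 occupy positions 1–2 → each gets rank 1.
Fay has value 38 → rank 1.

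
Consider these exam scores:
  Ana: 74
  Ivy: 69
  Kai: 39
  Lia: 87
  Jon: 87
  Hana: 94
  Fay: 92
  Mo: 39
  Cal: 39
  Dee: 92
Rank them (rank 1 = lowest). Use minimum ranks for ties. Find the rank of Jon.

6

Sorted (ascending): 39, 39, 39, 69, 74, 87, 87, 92, 92, 94
The 3 values of 39 occupy positions 1–3 → each gets rank 1.
The 2 values of 87 occupy positions 6–7 → each gets rank 6.
The 2 values of 92 occupy positions 8–9 → each gets rank 8.
Jon has value 87 → rank 6.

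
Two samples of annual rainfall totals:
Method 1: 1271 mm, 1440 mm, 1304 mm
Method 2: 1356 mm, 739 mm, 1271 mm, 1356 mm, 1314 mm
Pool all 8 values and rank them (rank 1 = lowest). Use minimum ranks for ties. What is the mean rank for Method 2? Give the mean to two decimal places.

4.00

Sorted (ascending): 739, 1271, 1271, 1304, 1314, 1356, 1356, 1440
The 2 values of 1271 occupy positions 2–3 → each gets rank 2.
The 2 values of 1356 occupy positions 6–7 → each gets rank 6.
Method 2 values → pooled ranks: 1356→6, 739→1, 1271→2, 1356→6, 1314→5
Mean rank = (6 + 1 + 2 + 6 + 5) / 5 = 4.00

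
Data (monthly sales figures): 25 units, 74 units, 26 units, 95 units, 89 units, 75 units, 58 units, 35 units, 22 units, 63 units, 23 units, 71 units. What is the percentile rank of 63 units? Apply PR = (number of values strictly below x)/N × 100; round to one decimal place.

N = 12.
Strictly below 63: 6. Equal to 63: 1.
PR = 6/12 × 100 = 50.0

50.0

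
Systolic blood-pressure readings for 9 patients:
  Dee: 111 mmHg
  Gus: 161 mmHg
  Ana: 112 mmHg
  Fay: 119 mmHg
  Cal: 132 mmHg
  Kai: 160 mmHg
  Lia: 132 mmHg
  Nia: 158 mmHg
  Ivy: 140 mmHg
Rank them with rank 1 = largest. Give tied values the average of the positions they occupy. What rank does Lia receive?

5.5

Sorted (descending): 161, 160, 158, 140, 132, 132, 119, 112, 111
The 2 values of 132 occupy positions 5–6 → average rank (5+6)/2 = 5.5.
Lia has value 132 mmHg → rank 5.5.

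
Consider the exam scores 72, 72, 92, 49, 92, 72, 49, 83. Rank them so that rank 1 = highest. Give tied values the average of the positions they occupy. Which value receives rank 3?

Sorted (descending): 92, 92, 83, 72, 72, 72, 49, 49
The 2 values of 92 occupy positions 1–2 → average rank (1+2)/2 = 1.5.
The 3 values of 72 occupy positions 4–6 → average rank 5.
The 2 values of 49 occupy positions 7–8 → average rank (7+8)/2 = 7.5.
Rank 3 → value 83.

83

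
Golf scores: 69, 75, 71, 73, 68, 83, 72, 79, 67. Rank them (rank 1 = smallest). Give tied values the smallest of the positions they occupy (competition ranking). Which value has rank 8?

79

Sorted (ascending): 67, 68, 69, 71, 72, 73, 75, 79, 83
No ties — each value takes its position as its rank.
Rank 8 → value 79.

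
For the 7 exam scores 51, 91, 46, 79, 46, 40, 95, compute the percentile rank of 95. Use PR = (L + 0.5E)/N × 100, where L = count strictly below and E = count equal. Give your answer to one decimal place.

N = 7.
Strictly below 95: 6. Equal to 95: 1.
PR = (6 + 0.5·1)/7 × 100 = 92.9

92.9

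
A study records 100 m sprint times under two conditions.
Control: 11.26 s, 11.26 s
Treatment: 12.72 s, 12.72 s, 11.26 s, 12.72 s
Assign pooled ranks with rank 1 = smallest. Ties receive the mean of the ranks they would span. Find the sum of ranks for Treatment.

17

Sorted (ascending): 11.26, 11.26, 11.26, 12.72, 12.72, 12.72
The 3 values of 11.26 occupy positions 1–3 → average rank 2.
The 3 values of 12.72 occupy positions 4–6 → average rank 5.
Treatment values → pooled ranks: 12.72→5, 12.72→5, 11.26→2, 12.72→5
Rank sum = 5 + 5 + 2 + 5 = 17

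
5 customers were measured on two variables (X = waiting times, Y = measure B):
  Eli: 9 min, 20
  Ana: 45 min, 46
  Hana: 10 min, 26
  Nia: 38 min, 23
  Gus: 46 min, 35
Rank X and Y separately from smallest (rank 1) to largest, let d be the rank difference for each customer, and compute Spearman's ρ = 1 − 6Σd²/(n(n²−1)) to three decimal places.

0.800

Ranks of variable 1: 1, 4, 2, 3, 5
Ranks of variable 2: 1, 5, 3, 2, 4
d = r₁ − r₂: 0, -1, -1, 1, 1
d²: 0, 1, 1, 1, 1; Σd² = 4
ρ = 1 − 6·4/(5·24) = 1 − 24/120 = 0.800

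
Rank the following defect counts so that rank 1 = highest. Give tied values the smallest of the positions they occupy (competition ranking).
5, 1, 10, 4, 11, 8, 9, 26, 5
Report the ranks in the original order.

Sorted (descending): 26, 11, 10, 9, 8, 5, 5, 4, 1
The 2 values of 5 occupy positions 6–7 → each gets rank 6.

6, 9, 3, 8, 2, 5, 4, 1, 6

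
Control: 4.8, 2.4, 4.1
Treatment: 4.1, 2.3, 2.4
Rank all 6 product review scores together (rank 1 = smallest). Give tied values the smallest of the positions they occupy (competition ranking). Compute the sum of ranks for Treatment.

Sorted (ascending): 2.3, 2.4, 2.4, 4.1, 4.1, 4.8
The 2 values of 2.4 occupy positions 2–3 → each gets rank 2.
The 2 values of 4.1 occupy positions 4–5 → each gets rank 4.
Treatment values → pooled ranks: 4.1→4, 2.3→1, 2.4→2
Rank sum = 4 + 1 + 2 = 7

7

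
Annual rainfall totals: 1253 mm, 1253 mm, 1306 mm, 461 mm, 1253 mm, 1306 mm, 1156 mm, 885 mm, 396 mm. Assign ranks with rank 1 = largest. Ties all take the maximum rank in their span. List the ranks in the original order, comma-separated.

Sorted (descending): 1306, 1306, 1253, 1253, 1253, 1156, 885, 461, 396
The 2 values of 1306 occupy positions 1–2 → each gets rank 2.
The 3 values of 1253 occupy positions 3–5 → each gets rank 5.

5, 5, 2, 8, 5, 2, 6, 7, 9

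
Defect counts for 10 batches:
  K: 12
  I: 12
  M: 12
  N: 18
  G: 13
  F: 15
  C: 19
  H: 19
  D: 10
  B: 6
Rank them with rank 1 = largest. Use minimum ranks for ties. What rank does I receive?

Sorted (descending): 19, 19, 18, 15, 13, 12, 12, 12, 10, 6
The 2 values of 19 occupy positions 1–2 → each gets rank 1.
The 3 values of 12 occupy positions 6–8 → each gets rank 6.
I has value 12 → rank 6.

6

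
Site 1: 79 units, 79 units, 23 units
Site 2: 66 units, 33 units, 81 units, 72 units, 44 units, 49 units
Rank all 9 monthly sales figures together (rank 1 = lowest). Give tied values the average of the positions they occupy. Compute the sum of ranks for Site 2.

Sorted (ascending): 23, 33, 44, 49, 66, 72, 79, 79, 81
The 2 values of 79 occupy positions 7–8 → average rank (7+8)/2 = 7.5.
Site 2 values → pooled ranks: 66→5, 33→2, 81→9, 72→6, 44→3, 49→4
Rank sum = 5 + 2 + 9 + 6 + 3 + 4 = 29

29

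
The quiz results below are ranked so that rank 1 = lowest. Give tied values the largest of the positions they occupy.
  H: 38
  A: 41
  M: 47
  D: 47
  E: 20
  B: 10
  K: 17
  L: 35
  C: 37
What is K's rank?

Sorted (ascending): 10, 17, 20, 35, 37, 38, 41, 47, 47
The 2 values of 47 occupy positions 8–9 → each gets rank 9.
K has value 17 → rank 2.

2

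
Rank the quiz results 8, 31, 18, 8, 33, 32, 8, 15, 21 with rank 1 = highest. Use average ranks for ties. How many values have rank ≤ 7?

6

Sorted (descending): 33, 32, 31, 21, 18, 15, 8, 8, 8
The 3 values of 8 occupy positions 7–9 → average rank 8.
Ranks ≤ 7: {1, 2, 3, 4, 5, 6} → 6 values.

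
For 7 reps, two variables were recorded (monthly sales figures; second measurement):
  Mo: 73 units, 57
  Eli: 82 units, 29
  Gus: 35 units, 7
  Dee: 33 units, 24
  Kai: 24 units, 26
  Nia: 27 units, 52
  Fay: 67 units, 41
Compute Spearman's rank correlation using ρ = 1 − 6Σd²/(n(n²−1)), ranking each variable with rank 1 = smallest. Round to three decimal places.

0.286

Ranks of variable 1: 6, 7, 4, 3, 1, 2, 5
Ranks of variable 2: 7, 4, 1, 2, 3, 6, 5
d = r₁ − r₂: -1, 3, 3, 1, -2, -4, 0
d²: 1, 9, 9, 1, 4, 16, 0; Σd² = 40
ρ = 1 − 6·40/(7·48) = 1 − 240/336 = 0.286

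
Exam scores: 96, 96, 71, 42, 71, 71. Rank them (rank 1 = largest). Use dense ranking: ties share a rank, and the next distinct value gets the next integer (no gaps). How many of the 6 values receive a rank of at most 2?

Sorted (descending): 96, 96, 71, 71, 71, 42
The 2 values of 96 share dense rank 1.
The 3 values of 71 share dense rank 2.
Remaining distinct values take the next consecutive integers.
Ranks ≤ 2: {1, 1, 2, 2, 2} → 5 values.

5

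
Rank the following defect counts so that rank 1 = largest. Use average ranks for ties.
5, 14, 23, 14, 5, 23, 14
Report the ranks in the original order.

6.5, 4, 1.5, 4, 6.5, 1.5, 4

Sorted (descending): 23, 23, 14, 14, 14, 5, 5
The 2 values of 23 occupy positions 1–2 → average rank (1+2)/2 = 1.5.
The 3 values of 14 occupy positions 3–5 → average rank 4.
The 2 values of 5 occupy positions 6–7 → average rank (6+7)/2 = 6.5.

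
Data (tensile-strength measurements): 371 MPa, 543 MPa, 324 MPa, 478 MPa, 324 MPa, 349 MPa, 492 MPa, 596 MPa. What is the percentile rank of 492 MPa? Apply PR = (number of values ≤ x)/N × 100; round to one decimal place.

N = 8.
Strictly below 492: 5. Equal to 492: 1.
PR = 6/8 × 100 = 75.0

75.0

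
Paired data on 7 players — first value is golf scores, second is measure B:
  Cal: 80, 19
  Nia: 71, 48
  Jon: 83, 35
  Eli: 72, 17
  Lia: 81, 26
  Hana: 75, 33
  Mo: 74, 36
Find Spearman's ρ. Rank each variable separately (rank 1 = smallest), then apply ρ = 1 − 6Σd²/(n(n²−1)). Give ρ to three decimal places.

-0.214

Ranks of variable 1: 5, 1, 7, 2, 6, 4, 3
Ranks of variable 2: 2, 7, 5, 1, 3, 4, 6
d = r₁ − r₂: 3, -6, 2, 1, 3, 0, -3
d²: 9, 36, 4, 1, 9, 0, 9; Σd² = 68
ρ = 1 − 6·68/(7·48) = 1 − 408/336 = -0.214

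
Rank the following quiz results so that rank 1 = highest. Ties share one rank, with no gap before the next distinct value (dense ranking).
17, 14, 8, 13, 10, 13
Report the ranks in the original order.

1, 2, 5, 3, 4, 3

Sorted (descending): 17, 14, 13, 13, 10, 8
The 2 values of 13 share dense rank 3.
Remaining distinct values take the next consecutive integers.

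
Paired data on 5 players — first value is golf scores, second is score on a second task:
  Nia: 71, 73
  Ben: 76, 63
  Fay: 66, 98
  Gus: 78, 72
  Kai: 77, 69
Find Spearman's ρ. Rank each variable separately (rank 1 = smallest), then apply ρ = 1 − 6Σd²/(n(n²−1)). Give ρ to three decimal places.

Ranks of variable 1: 2, 3, 1, 5, 4
Ranks of variable 2: 4, 1, 5, 3, 2
d = r₁ − r₂: -2, 2, -4, 2, 2
d²: 4, 4, 16, 4, 4; Σd² = 32
ρ = 1 − 6·32/(5·24) = 1 − 192/120 = -0.600

-0.600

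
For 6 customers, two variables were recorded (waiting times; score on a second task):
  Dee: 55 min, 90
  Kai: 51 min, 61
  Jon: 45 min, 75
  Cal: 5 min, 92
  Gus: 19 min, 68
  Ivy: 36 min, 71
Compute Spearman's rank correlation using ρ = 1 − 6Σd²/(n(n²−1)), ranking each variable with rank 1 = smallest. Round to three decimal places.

Ranks of variable 1: 6, 5, 4, 1, 2, 3
Ranks of variable 2: 5, 1, 4, 6, 2, 3
d = r₁ − r₂: 1, 4, 0, -5, 0, 0
d²: 1, 16, 0, 25, 0, 0; Σd² = 42
ρ = 1 − 6·42/(6·35) = 1 − 252/210 = -0.200

-0.200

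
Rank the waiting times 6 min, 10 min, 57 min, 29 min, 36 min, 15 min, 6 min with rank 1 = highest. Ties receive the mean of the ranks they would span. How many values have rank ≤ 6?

Sorted (descending): 57, 36, 29, 15, 10, 6, 6
The 2 values of 6 occupy positions 6–7 → average rank (6+7)/2 = 6.5.
Ranks ≤ 6: {1, 2, 3, 4, 5} → 5 values.

5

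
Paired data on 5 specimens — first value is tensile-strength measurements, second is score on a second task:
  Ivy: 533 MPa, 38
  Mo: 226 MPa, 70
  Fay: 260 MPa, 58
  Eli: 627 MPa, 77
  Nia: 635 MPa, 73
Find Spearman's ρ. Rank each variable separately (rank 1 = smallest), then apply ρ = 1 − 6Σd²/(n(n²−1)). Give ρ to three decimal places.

0.500

Ranks of variable 1: 3, 1, 2, 4, 5
Ranks of variable 2: 1, 3, 2, 5, 4
d = r₁ − r₂: 2, -2, 0, -1, 1
d²: 4, 4, 0, 1, 1; Σd² = 10
ρ = 1 − 6·10/(5·24) = 1 − 60/120 = 0.500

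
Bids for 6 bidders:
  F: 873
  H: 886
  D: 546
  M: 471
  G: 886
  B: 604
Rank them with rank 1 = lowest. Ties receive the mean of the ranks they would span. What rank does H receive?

5.5

Sorted (ascending): 471, 546, 604, 873, 886, 886
The 2 values of 886 occupy positions 5–6 → average rank (5+6)/2 = 5.5.
H has value 886 → rank 5.5.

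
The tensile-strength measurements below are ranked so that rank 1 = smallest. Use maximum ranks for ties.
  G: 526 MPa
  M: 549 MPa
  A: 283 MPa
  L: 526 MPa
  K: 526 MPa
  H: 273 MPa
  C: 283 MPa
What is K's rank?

Sorted (ascending): 273, 283, 283, 526, 526, 526, 549
The 2 values of 283 occupy positions 2–3 → each gets rank 3.
The 3 values of 526 occupy positions 4–6 → each gets rank 6.
K has value 526 MPa → rank 6.

6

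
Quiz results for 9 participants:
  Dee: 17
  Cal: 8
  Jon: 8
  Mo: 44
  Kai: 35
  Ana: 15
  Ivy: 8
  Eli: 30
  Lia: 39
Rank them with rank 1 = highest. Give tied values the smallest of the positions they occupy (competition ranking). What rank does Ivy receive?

Sorted (descending): 44, 39, 35, 30, 17, 15, 8, 8, 8
The 3 values of 8 occupy positions 7–9 → each gets rank 7.
Ivy has value 8 → rank 7.

7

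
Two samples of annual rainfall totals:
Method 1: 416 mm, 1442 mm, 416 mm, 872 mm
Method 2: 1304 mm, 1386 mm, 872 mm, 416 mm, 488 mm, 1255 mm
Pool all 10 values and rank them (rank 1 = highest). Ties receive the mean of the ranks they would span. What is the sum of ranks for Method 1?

Sorted (descending): 1442, 1386, 1304, 1255, 872, 872, 488, 416, 416, 416
The 2 values of 872 occupy positions 5–6 → average rank (5+6)/2 = 5.5.
The 3 values of 416 occupy positions 8–10 → average rank 9.
Method 1 values → pooled ranks: 416→9, 1442→1, 416→9, 872→5.5
Rank sum = 9 + 1 + 9 + 5.5 = 24.5

24.5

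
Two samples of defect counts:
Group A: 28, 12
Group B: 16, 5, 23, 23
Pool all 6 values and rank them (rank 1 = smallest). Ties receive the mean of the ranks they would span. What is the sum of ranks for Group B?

13

Sorted (ascending): 5, 12, 16, 23, 23, 28
The 2 values of 23 occupy positions 4–5 → average rank (4+5)/2 = 4.5.
Group B values → pooled ranks: 16→3, 5→1, 23→4.5, 23→4.5
Rank sum = 3 + 1 + 4.5 + 4.5 = 13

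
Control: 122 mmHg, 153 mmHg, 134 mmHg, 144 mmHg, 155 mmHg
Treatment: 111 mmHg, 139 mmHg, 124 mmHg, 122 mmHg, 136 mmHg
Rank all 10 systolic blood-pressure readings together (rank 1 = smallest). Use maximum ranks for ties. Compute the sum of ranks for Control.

Sorted (ascending): 111, 122, 122, 124, 134, 136, 139, 144, 153, 155
The 2 values of 122 occupy positions 2–3 → each gets rank 3.
Control values → pooled ranks: 122→3, 153→9, 134→5, 144→8, 155→10
Rank sum = 3 + 9 + 5 + 8 + 10 = 35

35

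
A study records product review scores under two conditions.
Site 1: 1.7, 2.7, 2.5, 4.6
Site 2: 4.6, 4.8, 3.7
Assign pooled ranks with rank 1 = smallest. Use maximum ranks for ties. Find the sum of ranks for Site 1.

Sorted (ascending): 1.7, 2.5, 2.7, 3.7, 4.6, 4.6, 4.8
The 2 values of 4.6 occupy positions 5–6 → each gets rank 6.
Site 1 values → pooled ranks: 1.7→1, 2.7→3, 2.5→2, 4.6→6
Rank sum = 1 + 3 + 2 + 6 = 12

12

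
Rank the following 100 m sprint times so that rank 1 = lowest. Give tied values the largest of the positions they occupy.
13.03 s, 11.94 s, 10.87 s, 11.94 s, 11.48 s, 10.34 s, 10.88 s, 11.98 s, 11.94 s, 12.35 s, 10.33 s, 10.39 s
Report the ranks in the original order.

12, 9, 4, 9, 6, 2, 5, 10, 9, 11, 1, 3

Sorted (ascending): 10.33, 10.34, 10.39, 10.87, 10.88, 11.48, 11.94, 11.94, 11.94, 11.98, 12.35, 13.03
The 3 values of 11.94 occupy positions 7–9 → each gets rank 9.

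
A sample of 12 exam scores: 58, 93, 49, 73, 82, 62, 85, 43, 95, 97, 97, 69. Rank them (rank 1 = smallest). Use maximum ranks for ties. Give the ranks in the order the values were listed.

Sorted (ascending): 43, 49, 58, 62, 69, 73, 82, 85, 93, 95, 97, 97
The 2 values of 97 occupy positions 11–12 → each gets rank 12.

3, 9, 2, 6, 7, 4, 8, 1, 10, 12, 12, 5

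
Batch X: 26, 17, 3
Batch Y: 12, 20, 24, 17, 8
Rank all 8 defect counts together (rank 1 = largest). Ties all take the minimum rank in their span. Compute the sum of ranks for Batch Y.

Sorted (descending): 26, 24, 20, 17, 17, 12, 8, 3
The 2 values of 17 occupy positions 4–5 → each gets rank 4.
Batch Y values → pooled ranks: 12→6, 20→3, 24→2, 17→4, 8→7
Rank sum = 6 + 3 + 2 + 4 + 7 = 22

22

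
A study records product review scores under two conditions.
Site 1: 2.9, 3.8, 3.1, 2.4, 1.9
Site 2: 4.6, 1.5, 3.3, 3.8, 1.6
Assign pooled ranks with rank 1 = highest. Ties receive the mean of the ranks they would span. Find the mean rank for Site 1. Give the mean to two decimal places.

5.70

Sorted (descending): 4.6, 3.8, 3.8, 3.3, 3.1, 2.9, 2.4, 1.9, 1.6, 1.5
The 2 values of 3.8 occupy positions 2–3 → average rank (2+3)/2 = 2.5.
Site 1 values → pooled ranks: 2.9→6, 3.8→2.5, 3.1→5, 2.4→7, 1.9→8
Mean rank = (6 + 2.5 + 5 + 7 + 8) / 5 = 5.70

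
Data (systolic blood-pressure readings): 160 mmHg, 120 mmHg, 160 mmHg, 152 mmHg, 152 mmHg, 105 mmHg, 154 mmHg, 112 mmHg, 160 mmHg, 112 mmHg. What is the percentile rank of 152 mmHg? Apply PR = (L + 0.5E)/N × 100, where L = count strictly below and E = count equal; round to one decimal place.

50.0

N = 10.
Strictly below 152: 4. Equal to 152: 2.
PR = (4 + 0.5·2)/10 × 100 = 50.0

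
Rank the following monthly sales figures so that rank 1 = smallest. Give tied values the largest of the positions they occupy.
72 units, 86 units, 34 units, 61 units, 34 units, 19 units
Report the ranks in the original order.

5, 6, 3, 4, 3, 1

Sorted (ascending): 19, 34, 34, 61, 72, 86
The 2 values of 34 occupy positions 2–3 → each gets rank 3.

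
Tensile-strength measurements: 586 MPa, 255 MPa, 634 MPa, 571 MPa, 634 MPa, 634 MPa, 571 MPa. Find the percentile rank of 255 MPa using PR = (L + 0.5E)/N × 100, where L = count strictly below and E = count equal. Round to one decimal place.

N = 7.
Strictly below 255: 0. Equal to 255: 1.
PR = (0 + 0.5·1)/7 × 100 = 7.1

7.1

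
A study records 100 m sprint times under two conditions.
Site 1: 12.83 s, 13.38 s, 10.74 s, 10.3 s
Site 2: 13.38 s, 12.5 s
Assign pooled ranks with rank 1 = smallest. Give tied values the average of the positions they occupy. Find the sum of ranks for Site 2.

Sorted (ascending): 10.3, 10.74, 12.5, 12.83, 13.38, 13.38
The 2 values of 13.38 occupy positions 5–6 → average rank (5+6)/2 = 5.5.
Site 2 values → pooled ranks: 13.38→5.5, 12.5→3
Rank sum = 5.5 + 3 = 8.5

8.5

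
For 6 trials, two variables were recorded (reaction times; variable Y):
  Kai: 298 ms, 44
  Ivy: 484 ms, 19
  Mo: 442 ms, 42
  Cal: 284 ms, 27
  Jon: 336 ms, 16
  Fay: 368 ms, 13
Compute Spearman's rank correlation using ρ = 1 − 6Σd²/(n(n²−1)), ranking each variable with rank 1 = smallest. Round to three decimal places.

-0.257

Ranks of variable 1: 2, 6, 5, 1, 3, 4
Ranks of variable 2: 6, 3, 5, 4, 2, 1
d = r₁ − r₂: -4, 3, 0, -3, 1, 3
d²: 16, 9, 0, 9, 1, 9; Σd² = 44
ρ = 1 − 6·44/(6·35) = 1 − 264/210 = -0.257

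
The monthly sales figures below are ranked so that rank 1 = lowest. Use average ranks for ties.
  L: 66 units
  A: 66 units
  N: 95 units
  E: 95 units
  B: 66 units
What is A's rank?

2

Sorted (ascending): 66, 66, 66, 95, 95
The 3 values of 66 occupy positions 1–3 → average rank 2.
The 2 values of 95 occupy positions 4–5 → average rank (4+5)/2 = 4.5.
A has value 66 units → rank 2.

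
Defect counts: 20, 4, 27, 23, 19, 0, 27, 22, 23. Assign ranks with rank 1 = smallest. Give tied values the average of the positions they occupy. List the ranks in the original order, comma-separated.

Sorted (ascending): 0, 4, 19, 20, 22, 23, 23, 27, 27
The 2 values of 23 occupy positions 6–7 → average rank (6+7)/2 = 6.5.
The 2 values of 27 occupy positions 8–9 → average rank (8+9)/2 = 8.5.

4, 2, 8.5, 6.5, 3, 1, 8.5, 5, 6.5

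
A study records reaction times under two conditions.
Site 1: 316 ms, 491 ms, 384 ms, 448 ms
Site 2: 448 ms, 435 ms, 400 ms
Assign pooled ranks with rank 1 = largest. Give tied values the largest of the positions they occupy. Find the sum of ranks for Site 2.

Sorted (descending): 491, 448, 448, 435, 400, 384, 316
The 2 values of 448 occupy positions 2–3 → each gets rank 3.
Site 2 values → pooled ranks: 448→3, 435→4, 400→5
Rank sum = 3 + 4 + 5 = 12

12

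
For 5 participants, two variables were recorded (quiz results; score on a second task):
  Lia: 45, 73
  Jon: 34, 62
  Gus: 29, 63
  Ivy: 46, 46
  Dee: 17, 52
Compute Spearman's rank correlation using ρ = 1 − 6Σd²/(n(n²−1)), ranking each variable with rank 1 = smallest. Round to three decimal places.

Ranks of variable 1: 4, 3, 2, 5, 1
Ranks of variable 2: 5, 3, 4, 1, 2
d = r₁ − r₂: -1, 0, -2, 4, -1
d²: 1, 0, 4, 16, 1; Σd² = 22
ρ = 1 − 6·22/(5·24) = 1 − 132/120 = -0.100

-0.100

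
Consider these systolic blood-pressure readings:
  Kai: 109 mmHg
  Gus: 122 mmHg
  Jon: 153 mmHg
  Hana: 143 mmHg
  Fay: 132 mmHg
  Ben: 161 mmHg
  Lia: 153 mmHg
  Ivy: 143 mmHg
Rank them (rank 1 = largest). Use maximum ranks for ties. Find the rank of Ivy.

5

Sorted (descending): 161, 153, 153, 143, 143, 132, 122, 109
The 2 values of 153 occupy positions 2–3 → each gets rank 3.
The 2 values of 143 occupy positions 4–5 → each gets rank 5.
Ivy has value 143 mmHg → rank 5.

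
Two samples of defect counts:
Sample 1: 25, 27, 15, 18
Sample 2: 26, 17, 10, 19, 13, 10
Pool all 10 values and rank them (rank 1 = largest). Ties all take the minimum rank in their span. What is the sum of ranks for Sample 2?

Sorted (descending): 27, 26, 25, 19, 18, 17, 15, 13, 10, 10
The 2 values of 10 occupy positions 9–10 → each gets rank 9.
Sample 2 values → pooled ranks: 26→2, 17→6, 10→9, 19→4, 13→8, 10→9
Rank sum = 2 + 6 + 9 + 4 + 8 + 9 = 38

38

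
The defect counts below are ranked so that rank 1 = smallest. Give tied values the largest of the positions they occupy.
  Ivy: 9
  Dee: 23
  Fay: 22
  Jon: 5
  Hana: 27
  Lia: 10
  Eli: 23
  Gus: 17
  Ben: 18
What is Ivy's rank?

2

Sorted (ascending): 5, 9, 10, 17, 18, 22, 23, 23, 27
The 2 values of 23 occupy positions 7–8 → each gets rank 8.
Ivy has value 9 → rank 2.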